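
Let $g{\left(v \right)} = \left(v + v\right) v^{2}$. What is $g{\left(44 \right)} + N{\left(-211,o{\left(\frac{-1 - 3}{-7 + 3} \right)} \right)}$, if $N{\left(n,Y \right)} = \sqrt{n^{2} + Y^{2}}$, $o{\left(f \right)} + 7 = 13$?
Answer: $170368 + \sqrt{44557} \approx 1.7058 \cdot 10^{5}$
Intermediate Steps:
$o{\left(f \right)} = 6$ ($o{\left(f \right)} = -7 + 13 = 6$)
$g{\left(v \right)} = 2 v^{3}$ ($g{\left(v \right)} = 2 v v^{2} = 2 v^{3}$)
$N{\left(n,Y \right)} = \sqrt{Y^{2} + n^{2}}$
$g{\left(44 \right)} + N{\left(-211,o{\left(\frac{-1 - 3}{-7 + 3} \right)} \right)} = 2 \cdot 44^{3} + \sqrt{6^{2} + \left(-211\right)^{2}} = 2 \cdot 85184 + \sqrt{36 + 44521} = 170368 + \sqrt{44557}$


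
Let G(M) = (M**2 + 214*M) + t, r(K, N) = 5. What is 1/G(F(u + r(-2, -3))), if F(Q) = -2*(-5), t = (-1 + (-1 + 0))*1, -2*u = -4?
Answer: 1/2238 ≈ 0.00044683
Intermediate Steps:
u = 2 (u = -1/2*(-4) = 2)
t = -2 (t = (-1 - 1)*1 = -2*1 = -2)
F(Q) = 10
G(M) = -2 + M**2 + 214*M (G(M) = (M**2 + 214*M) - 2 = -2 + M**2 + 214*M)
1/G(F(u + r(-2, -3))) = 1/(-2 + 10**2 + 214*10) = 1/(-2 + 100 + 2140) = 1/2238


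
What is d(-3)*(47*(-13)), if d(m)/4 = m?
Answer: 7332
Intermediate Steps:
d(m) = 4*m
d(-3)*(47*(-13)) = (4*(-3))*(47*(-13)) = -12*(-611) = 7332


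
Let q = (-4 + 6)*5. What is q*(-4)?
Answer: -40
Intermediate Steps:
q = 10 (q = 2*5 = 10)
q*(-4) = 10*(-4) = -40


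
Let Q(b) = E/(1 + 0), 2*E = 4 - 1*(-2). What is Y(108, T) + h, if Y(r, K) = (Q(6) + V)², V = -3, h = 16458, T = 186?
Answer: 16458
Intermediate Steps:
E = 3 (E = (4 - 1*(-2))/2 = (4 + 2)/2 = (½)*6 = 3)
Q(b) = 3 (Q(b) = 3/(1 + 0) = 3/1 = 3*1 = 3)
Y(r, K) = 0 (Y(r, K) = (3 - 3)² = 0² = 0)
Y(108, T) + h = 0 + 16458 = 16458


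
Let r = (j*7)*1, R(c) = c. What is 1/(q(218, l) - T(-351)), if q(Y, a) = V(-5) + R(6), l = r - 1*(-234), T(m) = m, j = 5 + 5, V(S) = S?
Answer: 1/352 ≈ 0.0028409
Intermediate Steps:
j = 10
r = 70 (r = (10*7)*1 = 70*1 = 70)
l = 304 (l = 70 - 1*(-234) = 70 + 234 = 304)
q(Y, a) = 1 (q(Y, a) = -5 + 6 = 1)
1/(q(218, l) - T(-351)) = 1/(1 - 1*(-351)) = 1/(1 + 351) = 1/352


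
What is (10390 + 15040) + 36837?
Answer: 62267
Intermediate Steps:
(10390 + 15040) + 36837 = 25430 + 36837 = 62267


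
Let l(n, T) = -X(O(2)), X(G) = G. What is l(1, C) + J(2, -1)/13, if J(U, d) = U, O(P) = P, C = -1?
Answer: -24/13 ≈ -1.8462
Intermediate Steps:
l(n, T) = -2 (l(n, T) = -1*2 = -2)
l(1, C) + J(2, -1)/13 = -2 + 2/13 = -24/13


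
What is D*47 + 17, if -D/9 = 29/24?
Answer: -3953/8 ≈ -494.13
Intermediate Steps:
D = -87/8 (D = -261/24 = -9*29/24 = -87/8 ≈ -10.875)
D*47 + 17 = -87/8*47 + 17 = -4089/8 + 17 = -3953/8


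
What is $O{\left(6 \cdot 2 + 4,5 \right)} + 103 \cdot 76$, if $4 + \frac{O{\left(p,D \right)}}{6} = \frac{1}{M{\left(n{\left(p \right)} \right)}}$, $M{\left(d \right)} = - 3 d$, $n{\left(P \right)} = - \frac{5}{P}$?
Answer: $\frac{39052}{5} \approx 7810.4$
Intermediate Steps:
$O{\left(p,D \right)} = -24 + \frac{2 p}{5}$ ($O{\left(p,D \right)} = -24 + \frac{6}{\left(-3\right) \left(- \frac{5}{p}\right)} = -24 + \frac{6}{15 \frac{1}{p}} = -24 + 6 \frac{p}{15} = -24 + \frac{2 p}{5}$)
$O{\left(6 \cdot 2 + 4,5 \right)} + 103 \cdot 76 = \left(-24 + \frac{2 \left(6 \cdot 2 + 4\right)}{5}\right) + 103 \cdot 76 = \left(-24 + \frac{2 \left(12 + 4\right)}{5}\right) + 7828 = \left(-24 + \frac{2}{5} \cdot 16\right) + 7828 = \left(-24 + \frac{32}{5}\right) + 7828 = - \frac{88}{5} + 7828 = \frac{39052}{5}$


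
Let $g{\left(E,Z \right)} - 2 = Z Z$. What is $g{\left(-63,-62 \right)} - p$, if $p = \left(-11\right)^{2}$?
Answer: $3725$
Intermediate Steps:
$g{\left(E,Z \right)} = 2 + Z^{2}$ ($g{\left(E,Z \right)} = 2 + Z Z = 2 + Z^{2}$)
$p = 121$
$g{\left(-63,-62 \right)} - p = \left(2 + \left(-62\right)^{2}\right) - 121 = \left(2 + 3844\right) - 121 = 3846 - 121 = 3725$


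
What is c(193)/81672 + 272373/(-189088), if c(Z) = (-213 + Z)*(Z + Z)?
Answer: -2963125877/1930399392 ≈ -1.5350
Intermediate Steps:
c(Z) = 2*Z*(-213 + Z) (c(Z) = (-213 + Z)*(2*Z) = 2*Z*(-213 + Z))
c(193)/81672 + 272373/(-189088) = (2*193*(-213 + 193))/81672 + 272373/(-189088) = (2*193*(-20))*(1/81672) + 272373*(-1/189088) = -7720*1/81672 - 272373/189088 = -965/10209 - 272373/189088 = -2963125877/1930399392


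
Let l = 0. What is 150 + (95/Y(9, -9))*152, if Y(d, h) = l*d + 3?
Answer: 14890/3 ≈ 4963.3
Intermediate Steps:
Y(d, h) = 3 (Y(d, h) = 0*d + 3 = 0 + 3 = 3)
150 + (95/Y(9, -9))*152 = 150 + (95/3)*152 = 150 + 14440/3 = 14890/3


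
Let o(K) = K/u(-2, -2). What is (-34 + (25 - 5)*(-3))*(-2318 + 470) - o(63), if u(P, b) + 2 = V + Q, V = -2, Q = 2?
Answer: 347487/2 ≈ 1.7374e+5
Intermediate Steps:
u(P, b) = -2 (u(P, b) = -2 + (-2 + 2) = -2 + 0 = -2)
o(K) = -K/2 (o(K) = K/(-2) = K*(-½) = -K/2)
(-34 + (25 - 5)*(-3))*(-2318 + 470) - o(63) = (-34 + (25 - 5)*(-3))*(-2318 + 470) - (-1)*63/2 = (-34 + 20*(-3))*(-1848) - 1*(-63/2) = (-34 - 60)*(-1848) + 63/2 = -94*(-1848) + 63/2 = 173712 + 63/2 = 347487/2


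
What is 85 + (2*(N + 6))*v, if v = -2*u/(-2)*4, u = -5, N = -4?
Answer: 5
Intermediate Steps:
v = -20 (v = -(-10)/(-2)*4 = -(-10)*(-1)/2*4 = -2*5/2*4 = -5*4 = -20)
85 + (2*(N + 6))*v = 85 + (2*(-4 + 6))*(-20) = 85 + (2*2)*(-20) = 85 + 4*(-20) = 85 - 80 = 5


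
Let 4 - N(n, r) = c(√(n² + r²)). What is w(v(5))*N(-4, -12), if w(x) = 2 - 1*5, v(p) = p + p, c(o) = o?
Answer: -12 + 12*√10 ≈ 25.947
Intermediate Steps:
v(p) = 2*p
N(n, r) = 4 - √(n² + r²)
w(x) = -3 (w(x) = 2 - 5 = -3)
w(v(5))*N(-4, -12) = -3*(4 - √((-4)² + (-12)²)) = -3*(4 - √(16 + 144)) = -3*(4 - √160) = -3*(4 - 4*√10) = -12 + 12*√10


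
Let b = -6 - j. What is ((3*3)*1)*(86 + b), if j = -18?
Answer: 882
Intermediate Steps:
b = 12 (b = -6 - 1*(-18) = -6 + 18 = 12)
((3*3)*1)*(86 + b) = ((3*3)*1)*(86 + 12) = (9*1)*98 = 9*98 = 882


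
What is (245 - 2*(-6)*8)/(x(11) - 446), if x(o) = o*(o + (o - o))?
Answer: -341/325 ≈ -1.0492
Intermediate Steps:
x(o) = o**2 (x(o) = o*(o + 0) = o*o = o**2)
(245 - 2*(-6)*8)/(x(11) - 446) = (245 - 2*(-6)*8)/(11**2 - 446) = (245 + 12*8)/(121 - 446) = (245 + 96)/(-325) = 341*(-1/325) = -341/325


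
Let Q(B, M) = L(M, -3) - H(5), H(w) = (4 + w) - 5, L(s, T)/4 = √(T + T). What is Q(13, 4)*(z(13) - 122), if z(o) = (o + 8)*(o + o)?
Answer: -1696 + 1696*I*√6 ≈ -1696.0 + 4154.3*I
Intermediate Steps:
L(s, T) = 4*√2*√T (L(s, T) = 4*√(T + T) = 4*√(2*T) = 4*(√2*√T) = 4*√2*√T)
H(w) = -1 + w
Q(B, M) = -4 + 4*I*√6 (Q(B, M) = 4*√2*√(-3) - (-1 + 5) = 4*√2*(I*√3) - 1*4 = 4*I*√6 - 4 = -4 + 4*I*√6)
z(o) = 2*o*(8 + o) (z(o) = (8 + o)*(2*o) = 2*o*(8 + o))
Q(13, 4)*(z(13) - 122) = (-4 + 4*I*√6)*(2*13*(8 + 13) - 122) = (-4 + 4*I*√6)*(2*13*21 - 122) = (-4 + 4*I*√6)*(546 - 122) = (-4 + 4*I*√6)*424 = -1696 + 1696*I*√6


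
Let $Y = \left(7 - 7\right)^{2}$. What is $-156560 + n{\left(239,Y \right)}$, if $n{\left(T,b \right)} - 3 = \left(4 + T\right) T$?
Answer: $-98480$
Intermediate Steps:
$Y = 0$ ($Y = 0^{2} = 0$)
$n{\left(T,b \right)} = 3 + T \left(4 + T\right)$ ($n{\left(T,b \right)} = 3 + \left(4 + T\right) T = 3 + T \left(4 + T\right)$)
$-156560 + n{\left(239,Y \right)} = -156560 + \left(3 + 239^{2} + 4 \cdot 239\right) = -156560 + \left(3 + 57121 + 956\right) = -156560 + 58080 = -98480$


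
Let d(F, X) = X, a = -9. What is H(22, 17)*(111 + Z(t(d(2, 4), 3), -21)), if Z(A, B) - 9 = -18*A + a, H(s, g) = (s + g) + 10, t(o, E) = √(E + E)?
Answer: 5439 - 882*√6 ≈ 3278.6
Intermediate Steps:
t(o, E) = √2*√E (t(o, E) = √(2*E) = √2*√E)
H(s, g) = 10 + g + s (H(s, g) = (g + s) + 10 = 10 + g + s)
Z(A, B) = -18*A (Z(A, B) = 9 + (-18*A - 9) = 9 + (-9 - 18*A) = -18*A)
H(22, 17)*(111 + Z(t(d(2, 4), 3), -21)) = (10 + 17 + 22)*(111 - 18*√2*√3) = 49*(111 - 18*√6) = 5439 - 882*√6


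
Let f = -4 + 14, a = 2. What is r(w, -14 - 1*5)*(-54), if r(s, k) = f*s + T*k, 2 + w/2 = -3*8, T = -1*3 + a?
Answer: 27054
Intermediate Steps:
T = -1 (T = -1*3 + 2 = -3 + 2 = -1)
f = 10
w = -52 (w = -4 + 2*(-3*8) = -4 + 2*(-24) = -4 - 48 = -52)
r(s, k) = -k + 10*s (r(s, k) = 10*s - k = -k + 10*s)
r(w, -14 - 1*5)*(-54) = (-(-14 - 1*5) + 10*(-52))*(-54) = (-(-14 - 5) - 520)*(-54) = (-1*(-19) - 520)*(-54) = (19 - 520)*(-54) = -501*(-54) = 27054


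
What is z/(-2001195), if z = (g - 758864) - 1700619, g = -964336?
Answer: 163039/95295 ≈ 1.7109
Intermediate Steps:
z = -3423819 (z = (-964336 - 758864) - 1700619 = -1723200 - 1700619 = -3423819)
z/(-2001195) = -3423819/(-2001195) = -3423819*(-1/2001195) = 163039/95295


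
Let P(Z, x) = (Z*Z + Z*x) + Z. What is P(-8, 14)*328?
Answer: -18368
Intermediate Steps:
P(Z, x) = Z + Z² + Z*x (P(Z, x) = (Z² + Z*x) + Z = Z + Z² + Z*x)
P(-8, 14)*328 = -8*(1 - 8 + 14)*328 = -8*7*328 = -56*328 = -18368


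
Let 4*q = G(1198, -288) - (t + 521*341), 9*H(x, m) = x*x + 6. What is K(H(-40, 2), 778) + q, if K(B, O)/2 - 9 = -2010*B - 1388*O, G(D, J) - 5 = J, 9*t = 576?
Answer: -8764676/3 ≈ -2.9216e+6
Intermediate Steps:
t = 64 (t = (1/9)*576 = 64)
H(x, m) = 2/3 + x**2/9 (H(x, m) = (x*x + 6)/9 = (x**2 + 6)/9 = (6 + x**2)/9 = 2/3 + x**2/9)
G(D, J) = 5 + J
q = -44502 (q = ((5 - 288) - (64 + 521*341))/4 = (-283 - (64 + 177661))/4 = (-283 - 1*177725)/4 = (-283 - 177725)/4 = (1/4)*(-178008) = -44502)
K(B, O) = 18 - 4020*B - 2776*O (K(B, O) = 18 + 2*(-2010*B - 1388*O) = 18 + (-4020*B - 2776*O) = 18 - 4020*B - 2776*O)
K(H(-40, 2), 778) + q = (18 - 4020*(2/3 + (1/9)*(-40)**2) - 2776*778) - 44502 = (18 - 4020*(2/3 + (1/9)*1600) - 2159728) - 44502 = (18 - 4020*(2/3 + 1600/9) - 2159728) - 44502 = (18 - 4020*1606/9 - 2159728) - 44502 = (18 - 2152040/3 - 2159728) - 44502 = -8631170/3 - 44502 = -8764676/3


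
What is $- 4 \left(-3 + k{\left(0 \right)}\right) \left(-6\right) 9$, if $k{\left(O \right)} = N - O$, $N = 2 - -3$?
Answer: $432$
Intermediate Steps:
$N = 5$ ($N = 2 + 3 = 5$)
$k{\left(O \right)} = 5 - O$
$- 4 \left(-3 + k{\left(0 \right)}\right) \left(-6\right) 9 = - 4 \left(-3 + \left(5 - 0\right)\right) \left(-6\right) 9 = - 4 \left(-3 + \left(5 + 0\right)\right) \left(-6\right) 9 = - 4 \left(-3 + 5\right) \left(-6\right) 9 = \left(-4\right) 2 \left(-6\right) 9 = \left(-8\right) \left(-6\right) 9 = 48 \cdot 9 = 432$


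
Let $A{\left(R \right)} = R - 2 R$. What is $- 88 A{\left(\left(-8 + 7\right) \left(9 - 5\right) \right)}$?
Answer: $-352$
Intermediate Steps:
$A{\left(R \right)} = - R$
$- 88 A{\left(\left(-8 + 7\right) \left(9 - 5\right) \right)} = - 88 \left(- \left(-8 + 7\right) \left(9 - 5\right)\right) = - 88 \left(- \left(-1\right) 4\right) = - 88 \left(\left(-1\right) \left(-4\right)\right) = \left(-88\right) 4 = -352$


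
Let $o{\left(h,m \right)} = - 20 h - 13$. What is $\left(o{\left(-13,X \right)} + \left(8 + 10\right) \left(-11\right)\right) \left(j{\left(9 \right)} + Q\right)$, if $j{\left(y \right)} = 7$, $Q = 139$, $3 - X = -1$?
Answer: $7154$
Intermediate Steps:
$X = 4$ ($X = 3 - -1 = 3 + 1 = 4$)
$o{\left(h,m \right)} = -13 - 20 h$
$\left(o{\left(-13,X \right)} + \left(8 + 10\right) \left(-11\right)\right) \left(j{\left(9 \right)} + Q\right) = \left(\left(-13 - -260\right) + \left(8 + 10\right) \left(-11\right)\right) \left(7 + 139\right) = \left(\left(-13 + 260\right) + 18 \left(-11\right)\right) 146 = \left(247 - 198\right) 146 = 49 \cdot 146 = 7154$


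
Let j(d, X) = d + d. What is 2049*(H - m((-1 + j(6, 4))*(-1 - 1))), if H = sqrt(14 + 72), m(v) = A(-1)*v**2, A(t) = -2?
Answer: 1983432 + 2049*sqrt(86) ≈ 2.0024e+6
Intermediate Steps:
j(d, X) = 2*d
m(v) = -2*v**2
H = sqrt(86) ≈ 9.2736
2049*(H - m((-1 + j(6, 4))*(-1 - 1))) = 2049*(sqrt(86) - (-2)*((-1 + 2*6)*(-1 - 1))**2) = 2049*(sqrt(86) - (-2)*((-1 + 12)*(-2))**2) = 2049*(sqrt(86) - (-2)*(11*(-2))**2) = 2049*(sqrt(86) - (-2)*(-22)**2) = 2049*(sqrt(86) - (-2)*484) = 2049*(sqrt(86) - 1*(-968)) = 2049*(sqrt(86) + 968) = 2049*(968 + sqrt(86)) = 1983432 + 2049*sqrt(86)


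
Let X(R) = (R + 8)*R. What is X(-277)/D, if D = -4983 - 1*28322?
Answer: -74513/33305 ≈ -2.2373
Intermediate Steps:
X(R) = R*(8 + R) (X(R) = (8 + R)*R = R*(8 + R))
D = -33305 (D = -4983 - 28322 = -33305)
X(-277)/D = -277*(8 - 277)/(-33305) = -277*(-269)*(-1/33305) = 74513*(-1/33305) = -74513/33305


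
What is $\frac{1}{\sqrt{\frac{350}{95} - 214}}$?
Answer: $- \frac{i \sqrt{2109}}{666} \approx - 0.068955 i$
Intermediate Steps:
$\frac{1}{\sqrt{\frac{350}{95} - 214}} = \frac{1}{\sqrt{350 \cdot \frac{1}{95} - 214}} = \frac{1}{\sqrt{\frac{70}{19} - 214}} = \frac{1}{\sqrt{- \frac{3996}{19}}} = \frac{1}{\frac{6}{19} i \sqrt{2109}} = - \frac{i \sqrt{2109}}{666}$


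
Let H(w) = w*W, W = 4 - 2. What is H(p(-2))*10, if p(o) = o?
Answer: -40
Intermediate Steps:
W = 2
H(w) = 2*w (H(w) = w*2 = 2*w)
H(p(-2))*10 = (2*(-2))*10 = -4*10 = -40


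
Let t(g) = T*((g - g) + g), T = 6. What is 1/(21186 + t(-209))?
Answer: 1/19932 ≈ 5.0171e-5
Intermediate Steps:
t(g) = 6*g (t(g) = 6*((g - g) + g) = 6*(0 + g) = 6*g)
1/(21186 + t(-209)) = 1/(21186 + 6*(-209)) = 1/(21186 - 1254) = 1/19932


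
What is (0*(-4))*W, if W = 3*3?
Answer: 0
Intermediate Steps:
W = 9
(0*(-4))*W = (0*(-4))*9 = 0*9 = 0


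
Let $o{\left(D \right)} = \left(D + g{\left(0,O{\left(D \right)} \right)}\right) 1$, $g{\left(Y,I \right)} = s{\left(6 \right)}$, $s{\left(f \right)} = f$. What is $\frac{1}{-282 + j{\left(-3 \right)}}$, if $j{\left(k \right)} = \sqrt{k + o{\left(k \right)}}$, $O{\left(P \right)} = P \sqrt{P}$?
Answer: $- \frac{1}{282} \approx -0.0035461$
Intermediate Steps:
$O{\left(P \right)} = P^{\frac{3}{2}}$
$g{\left(Y,I \right)} = 6$
$o{\left(D \right)} = 6 + D$ ($o{\left(D \right)} = \left(D + 6\right) 1 = \left(6 + D\right) 1 = 6 + D$)
$j{\left(k \right)} = \sqrt{6 + 2 k}$ ($j{\left(k \right)} = \sqrt{k + \left(6 + k\right)} = \sqrt{6 + 2 k}$)
$\frac{1}{-282 + j{\left(-3 \right)}} = \frac{1}{-282 + \sqrt{6 + 2 \left(-3\right)}} = \frac{1}{-282 + \sqrt{6 - 6}} = \frac{1}{-282 + \sqrt{0}} = \frac{1}{-282 + 0} = \frac{1}{-282} = - \frac{1}{282}$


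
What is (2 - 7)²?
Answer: 25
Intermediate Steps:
(2 - 7)² = (-5)² = 25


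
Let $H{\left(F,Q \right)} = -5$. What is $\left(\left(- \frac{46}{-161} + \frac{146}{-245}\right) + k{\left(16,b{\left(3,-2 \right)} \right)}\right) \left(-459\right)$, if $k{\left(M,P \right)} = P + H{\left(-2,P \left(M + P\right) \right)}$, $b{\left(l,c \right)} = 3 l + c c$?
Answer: $- \frac{864756}{245} \approx -3529.6$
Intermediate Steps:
$b{\left(l,c \right)} = c^{2} + 3 l$ ($b{\left(l,c \right)} = 3 l + c^{2} = c^{2} + 3 l$)
$k{\left(M,P \right)} = -5 + P$ ($k{\left(M,P \right)} = P - 5 = -5 + P$)
$\left(\left(- \frac{46}{-161} + \frac{146}{-245}\right) + k{\left(16,b{\left(3,-2 \right)} \right)}\right) \left(-459\right) = \left(\left(- \frac{46}{-161} + \frac{146}{-245}\right) - \left(-4 - 4\right)\right) \left(-459\right) = \left(\left(\left(-46\right) \left(- \frac{1}{161}\right) + 146 \left(- \frac{1}{245}\right)\right) + \left(-5 + \left(4 + 9\right)\right)\right) \left(-459\right) = \left(\left(\frac{2}{7} - \frac{146}{245}\right) + \left(-5 + 13\right)\right) \left(-459\right) = \left(- \frac{76}{245} + 8\right) \left(-459\right) = \frac{1884}{245} \left(-459\right) = - \frac{864756}{245}$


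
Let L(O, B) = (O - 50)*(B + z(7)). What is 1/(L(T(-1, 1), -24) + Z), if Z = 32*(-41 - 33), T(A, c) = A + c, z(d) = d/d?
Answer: -1/1218 ≈ -0.00082102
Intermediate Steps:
z(d) = 1
Z = -2368 (Z = 32*(-74) = -2368)
L(O, B) = (1 + B)*(-50 + O) (L(O, B) = (O - 50)*(B + 1) = (-50 + O)*(1 + B) = (1 + B)*(-50 + O))
1/(L(T(-1, 1), -24) + Z) = 1/((-50 + (-1 + 1) - 50*(-24) - 24*(-1 + 1)) - 2368) = 1/((-50 + 0 + 1200 - 24*0) - 2368) = 1/((-50 + 0 + 1200 + 0) - 2368) = 1/(1150 - 2368) = 1/(-1218) = -1/1218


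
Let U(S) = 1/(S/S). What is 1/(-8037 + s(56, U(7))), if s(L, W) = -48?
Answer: -1/8085 ≈ -0.00012369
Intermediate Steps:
U(S) = 1 (U(S) = 1/1 = 1)
1/(-8037 + s(56, U(7))) = 1/(-8037 - 48) = 1/(-8085) = -1/8085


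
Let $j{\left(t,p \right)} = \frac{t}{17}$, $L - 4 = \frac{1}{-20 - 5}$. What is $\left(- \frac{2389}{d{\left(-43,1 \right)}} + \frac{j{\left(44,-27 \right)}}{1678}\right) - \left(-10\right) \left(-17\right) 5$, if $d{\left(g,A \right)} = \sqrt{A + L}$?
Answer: $- \frac{12123528}{14263} - \frac{11945 \sqrt{31}}{62} \approx -1922.7$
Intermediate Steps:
$L = \frac{99}{25}$ ($L = 4 + \frac{1}{-20 - 5} = 4 + \frac{1}{-25} = 4 - \frac{1}{25} = \frac{99}{25} \approx 3.96$)
$d{\left(g,A \right)} = \sqrt{\frac{99}{25} + A}$ ($d{\left(g,A \right)} = \sqrt{A + \frac{99}{25}} = \sqrt{\frac{99}{25} + A}$)
$j{\left(t,p \right)} = \frac{t}{17}$ ($j{\left(t,p \right)} = t \frac{1}{17} = \frac{t}{17}$)
$\left(- \frac{2389}{d{\left(-43,1 \right)}} + \frac{j{\left(44,-27 \right)}}{1678}\right) - \left(-10\right) \left(-17\right) 5 = \left(- \frac{2389}{\frac{1}{5} \sqrt{99 + 25 \cdot 1}} + \frac{\frac{1}{17} \cdot 44}{1678}\right) - \left(-10\right) \left(-17\right) 5 = \left(- \frac{2389}{\frac{1}{5} \sqrt{99 + 25}} + \frac{44}{17} \cdot \frac{1}{1678}\right) - 170 \cdot 5 = \left(- \frac{2389}{\frac{1}{5} \sqrt{124}} + \frac{22}{14263}\right) - 850 = \left(- \frac{2389}{\frac{1}{5} \cdot 2 \sqrt{31}} + \frac{22}{14263}\right) - 850 = \left(- \frac{2389}{\frac{2}{5} \sqrt{31}} + \frac{22}{14263}\right) - 850 = \left(- 2389 \frac{5 \sqrt{31}}{62} + \frac{22}{14263}\right) - 850 = \left(- \frac{11945 \sqrt{31}}{62} + \frac{22}{14263}\right) - 850 = \left(\frac{22}{14263} - \frac{11945 \sqrt{31}}{62}\right) - 850 = - \frac{12123528}{14263} - \frac{11945 \sqrt{31}}{62}$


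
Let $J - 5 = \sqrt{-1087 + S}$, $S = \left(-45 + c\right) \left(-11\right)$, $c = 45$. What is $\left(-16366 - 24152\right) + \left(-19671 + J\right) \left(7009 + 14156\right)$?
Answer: $-416271408 + 21165 i \sqrt{1087} \approx -4.1627 \cdot 10^{8} + 6.978 \cdot 10^{5} i$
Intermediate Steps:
$S = 0$ ($S = \left(-45 + 45\right) \left(-11\right) = 0 \left(-11\right) = 0$)
$J = 5 + i \sqrt{1087}$ ($J = 5 + \sqrt{-1087 + 0} = 5 + \sqrt{-1087} = 5 + i \sqrt{1087} \approx 5.0 + 32.97 i$)
$\left(-16366 - 24152\right) + \left(-19671 + J\right) \left(7009 + 14156\right) = \left(-16366 - 24152\right) + \left(-19671 + \left(5 + i \sqrt{1087}\right)\right) \left(7009 + 14156\right) = -40518 + \left(-19666 + i \sqrt{1087}\right) 21165 = -40518 - \left(416230890 - 21165 i \sqrt{1087}\right) = -416271408 + 21165 i \sqrt{1087}$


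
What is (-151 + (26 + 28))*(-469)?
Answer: 45493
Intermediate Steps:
(-151 + (26 + 28))*(-469) = (-151 + 54)*(-469) = -97*(-469) = 45493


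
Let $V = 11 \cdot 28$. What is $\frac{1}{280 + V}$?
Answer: $\frac{1}{588} \approx 0.0017007$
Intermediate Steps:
$V = 308$
$\frac{1}{280 + V} = \frac{1}{280 + 308} = \frac{1}{588}$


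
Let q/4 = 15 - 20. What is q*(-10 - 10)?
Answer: 400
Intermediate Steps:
q = -20 (q = 4*(15 - 20) = 4*(-5) = -20)
q*(-10 - 10) = -20*(-10 - 10) = -20*(-20) = 400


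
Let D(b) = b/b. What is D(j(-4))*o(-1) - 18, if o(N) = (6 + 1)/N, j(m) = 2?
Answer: -25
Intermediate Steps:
D(b) = 1
o(N) = 7/N
D(j(-4))*o(-1) - 18 = 1*(7/(-1)) - 18 = 1*(7*(-1)) - 18 = 1*(-7) - 18 = -7 - 18 = -25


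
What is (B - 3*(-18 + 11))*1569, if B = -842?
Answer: -1288149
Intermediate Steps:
(B - 3*(-18 + 11))*1569 = (-842 - 3*(-18 + 11))*1569 = (-842 - 3*(-7))*1569 = (-842 + 21)*1569 = -821*1569 = -1288149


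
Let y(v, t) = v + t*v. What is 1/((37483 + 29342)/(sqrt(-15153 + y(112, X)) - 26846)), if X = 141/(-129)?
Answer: -26846/66825 + I*sqrt(28037161)/2873475 ≈ -0.40174 + 0.0018427*I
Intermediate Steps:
X = -47/43 (X = 141*(-1/129) = -47/43 ≈ -1.0930)
1/((37483 + 29342)/(sqrt(-15153 + y(112, X)) - 26846)) = 1/((37483 + 29342)/(sqrt(-15153 + 112*(1 - 47/43)) - 26846)) = 1/(66825/(sqrt(-15153 + 112*(-4/43)) - 26846)) = 1/(66825/(sqrt(-15153 - 448/43) - 26846)) = 1/(66825/(sqrt(-652027/43) - 26846)) = 1/(66825/(I*sqrt(28037161)/43 - 26846)) = 1/(66825/(-26846 + I*sqrt(28037161)/43)) = -26846/66825 + I*sqrt(28037161)/2873475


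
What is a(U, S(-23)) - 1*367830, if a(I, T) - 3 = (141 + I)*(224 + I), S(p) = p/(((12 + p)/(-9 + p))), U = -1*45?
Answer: -350643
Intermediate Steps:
U = -45
S(p) = p*(-9 + p)/(12 + p) (S(p) = p/(((12 + p)/(-9 + p))) = p*((-9 + p)/(12 + p)) = p*(-9 + p)/(12 + p))
a(I, T) = 3 + (141 + I)*(224 + I)
a(U, S(-23)) - 1*367830 = (31587 + (-45)² + 365*(-45)) - 1*367830 = (31587 + 2025 - 16425) - 367830 = 17187 - 367830 = -350643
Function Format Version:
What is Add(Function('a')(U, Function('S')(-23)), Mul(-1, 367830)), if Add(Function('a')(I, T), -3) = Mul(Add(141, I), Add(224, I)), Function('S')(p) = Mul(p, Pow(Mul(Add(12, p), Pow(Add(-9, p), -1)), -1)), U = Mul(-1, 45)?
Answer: -350643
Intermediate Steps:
U = -45
Function('S')(p) = Mul(p, Pow(Add(12, p), -1), Add(-9, p)) (Function('S')(p) = Mul(p, Pow(Mul(Pow(Add(-9, p), -1), Add(12, p)), -1)) = Mul(p, Mul(Pow(Add(12, p), -1), Add(-9, p))) = Mul(p, Pow(Add(12, p), -1), Add(-9, p)))
Function('a')(I, T) = Add(3, Mul(Add(141, I), Add(224, I)))
Add(Function('a')(U, Function('S')(-23)), Mul(-1, 367830)) = Add(Add(31587, Pow(-45, 2), Mul(365, -45)), Mul(-1, 367830)) = Add(Add(31587, 2025, -16425), -367830) = Add(17187, -367830) = -350643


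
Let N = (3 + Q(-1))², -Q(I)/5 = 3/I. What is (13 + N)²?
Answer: 113569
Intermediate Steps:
Q(I) = -15/I
N = 324 (N = (3 - 15/(-1))² = (3 - 15*(-1))² = (3 + 15)² = 18² = 324)
(13 + N)² = (13 + 324)² = 337² = 113569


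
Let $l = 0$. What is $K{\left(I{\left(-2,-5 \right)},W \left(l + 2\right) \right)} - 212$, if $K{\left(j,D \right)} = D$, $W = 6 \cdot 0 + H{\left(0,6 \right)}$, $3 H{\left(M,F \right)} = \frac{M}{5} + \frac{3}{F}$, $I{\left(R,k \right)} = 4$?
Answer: $- \frac{635}{3} \approx -211.67$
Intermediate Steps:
$H{\left(M,F \right)} = \frac{1}{F} + \frac{M}{15}$ ($H{\left(M,F \right)} = \frac{\frac{M}{5} + \frac{3}{F}}{3} = \frac{\frac{3}{F} + \frac{M}{5}}{3} = \frac{1}{F} + \frac{M}{15}$)
$W = \frac{1}{6}$ ($W = 6 \cdot 0 + \left(\frac{1}{6} + \frac{1}{15} \cdot 0\right) = 0 + \left(\frac{1}{6} + 0\right) = 0 + \frac{1}{6} = \frac{1}{6} \approx 0.16667$)
$K{\left(I{\left(-2,-5 \right)},W \left(l + 2\right) \right)} - 212 = \frac{0 + 2}{6} - 212 = \frac{1}{6} \cdot 2 - 212 = \frac{1}{3} - 212 = - \frac{635}{3}$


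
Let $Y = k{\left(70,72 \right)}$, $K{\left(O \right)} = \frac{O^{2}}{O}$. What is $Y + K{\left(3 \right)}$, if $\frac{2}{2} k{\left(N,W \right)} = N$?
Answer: $73$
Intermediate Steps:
$K{\left(O \right)} = O$
$k{\left(N,W \right)} = N$
$Y = 70$
$Y + K{\left(3 \right)} = 70 + 3 = 73$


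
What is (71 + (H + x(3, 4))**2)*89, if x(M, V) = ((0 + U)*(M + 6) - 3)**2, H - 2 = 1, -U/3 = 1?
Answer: 72577720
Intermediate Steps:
U = -3 (U = -3*1 = -3)
H = 3 (H = 2 + 1 = 3)
x(M, V) = (-21 - 3*M)**2 (x(M, V) = ((0 - 3)*(M + 6) - 3)**2 = (-3*(6 + M) - 3)**2 = ((-18 - 3*M) - 3)**2 = (-21 - 3*M)**2)
(71 + (H + x(3, 4))**2)*89 = (71 + (3 + 9*(7 + 3)**2)**2)*89 = (71 + (3 + 9*10**2)**2)*89 = (71 + (3 + 9*100)**2)*89 = (71 + (3 + 900)**2)*89 = (71 + 903**2)*89 = (71 + 815409)*89 = 815480*89 = 72577720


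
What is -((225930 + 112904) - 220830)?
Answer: -118004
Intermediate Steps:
-((225930 + 112904) - 220830) = -(338834 - 220830) = -1*118004 = -118004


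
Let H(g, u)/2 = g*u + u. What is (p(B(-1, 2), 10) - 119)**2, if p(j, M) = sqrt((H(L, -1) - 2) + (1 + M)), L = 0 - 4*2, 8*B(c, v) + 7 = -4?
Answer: (119 - sqrt(23))**2 ≈ 13043.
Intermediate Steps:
B(c, v) = -11/8 (B(c, v) = -7/8 + (1/8)*(-4) = -7/8 - 1/2 = -11/8)
L = -8 (L = 0 - 8 = -8)
H(g, u) = 2*u + 2*g*u (H(g, u) = 2*(g*u + u) = 2*(u + g*u) = 2*u + 2*g*u)
p(j, M) = sqrt(13 + M) (p(j, M) = sqrt((2*(-1)*(1 - 8) - 2) + (1 + M)) = sqrt((2*(-1)*(-7) - 2) + (1 + M)) = sqrt((14 - 2) + (1 + M)) = sqrt(12 + (1 + M)) = sqrt(13 + M))
(p(B(-1, 2), 10) - 119)**2 = (sqrt(13 + 10) - 119)**2 = (sqrt(23) - 119)**2 = (-119 + sqrt(23))**2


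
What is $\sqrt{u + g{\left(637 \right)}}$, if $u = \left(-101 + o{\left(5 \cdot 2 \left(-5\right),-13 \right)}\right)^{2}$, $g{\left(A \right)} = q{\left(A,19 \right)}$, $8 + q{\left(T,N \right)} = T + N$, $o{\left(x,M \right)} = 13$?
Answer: $2 \sqrt{2098} \approx 91.608$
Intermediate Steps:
$q{\left(T,N \right)} = -8 + N + T$ ($q{\left(T,N \right)} = -8 + \left(T + N\right) = -8 + \left(N + T\right) = -8 + N + T$)
$g{\left(A \right)} = 11 + A$ ($g{\left(A \right)} = -8 + 19 + A = 11 + A$)
$u = 7744$ ($u = \left(-101 + 13\right)^{2} = \left(-88\right)^{2} = 7744$)
$\sqrt{u + g{\left(637 \right)}} = \sqrt{7744 + \left(11 + 637\right)} = \sqrt{7744 + 648} = \sqrt{8392} = 2 \sqrt{2098}$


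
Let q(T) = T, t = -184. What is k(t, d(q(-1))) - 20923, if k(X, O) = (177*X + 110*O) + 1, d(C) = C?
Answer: -53600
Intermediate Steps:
k(X, O) = 1 + 110*O + 177*X (k(X, O) = (110*O + 177*X) + 1 = 1 + 110*O + 177*X)
k(t, d(q(-1))) - 20923 = (1 + 110*(-1) + 177*(-184)) - 20923 = (1 - 110 - 32568) - 20923 = -32677 - 20923 = -53600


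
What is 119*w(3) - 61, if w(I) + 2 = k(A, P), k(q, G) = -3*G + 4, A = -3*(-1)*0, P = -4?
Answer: 1605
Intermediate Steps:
A = 0 (A = 3*0 = 0)
k(q, G) = 4 - 3*G
w(I) = 14 (w(I) = -2 + (4 - 3*(-4)) = -2 + (4 + 12) = -2 + 16 = 14)
119*w(3) - 61 = 119*14 - 61 = 1666 - 61 = 1605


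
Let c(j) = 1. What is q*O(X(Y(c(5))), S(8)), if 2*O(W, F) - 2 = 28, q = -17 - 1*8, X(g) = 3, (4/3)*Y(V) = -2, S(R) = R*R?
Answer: -375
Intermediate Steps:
S(R) = R²
Y(V) = -3/2 (Y(V) = (¾)*(-2) = -3/2)
q = -25 (q = -17 - 8 = -25)
O(W, F) = 15 (O(W, F) = 1 + (½)*28 = 1 + 14 = 15)
q*O(X(Y(c(5))), S(8)) = -25*15 = -375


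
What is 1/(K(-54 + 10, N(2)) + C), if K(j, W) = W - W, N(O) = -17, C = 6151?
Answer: 1/6151 ≈ 0.00016258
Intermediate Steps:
K(j, W) = 0
1/(K(-54 + 10, N(2)) + C) = 1/(0 + 6151) = 1/6151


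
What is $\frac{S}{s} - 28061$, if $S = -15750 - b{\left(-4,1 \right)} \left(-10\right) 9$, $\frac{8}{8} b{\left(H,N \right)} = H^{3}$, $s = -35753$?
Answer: $- \frac{1003243423}{35753} \approx -28060.0$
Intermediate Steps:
$b{\left(H,N \right)} = H^{3}$
$S = -21510$ ($S = -15750 - \left(-4\right)^{3} \left(-10\right) 9 = -15750 - \left(-64\right) \left(-10\right) 9 = -15750 - 640 \cdot 9 = -15750 - 5760 = -21510$)
$\frac{S}{s} - 28061 = - \frac{21510}{-35753} - 28061 = \left(-21510\right) \left(- \frac{1}{35753}\right) - 28061 = \frac{21510}{35753} - 28061 = - \frac{1003243423}{35753}$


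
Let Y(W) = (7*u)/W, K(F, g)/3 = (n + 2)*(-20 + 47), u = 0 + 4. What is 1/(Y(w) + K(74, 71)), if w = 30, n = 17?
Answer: 15/23099 ≈ 0.00064938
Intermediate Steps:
u = 4
K(F, g) = 1539 (K(F, g) = 3*((17 + 2)*(-20 + 47)) = 3*(19*27) = 3*513 = 1539)
Y(W) = 28/W (Y(W) = (7*4)/W = 28/W)
1/(Y(w) + K(74, 71)) = 1/(28/30 + 1539) = 1/(28*(1/30) + 1539) = 1/(14/15 + 1539) = 1/(23099/15) = 15/23099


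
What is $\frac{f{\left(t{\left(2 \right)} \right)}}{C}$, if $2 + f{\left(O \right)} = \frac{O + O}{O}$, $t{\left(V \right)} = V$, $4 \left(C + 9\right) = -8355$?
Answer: $0$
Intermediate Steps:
$C = - \frac{8391}{4}$ ($C = -9 + \frac{1}{4} \left(-8355\right) = -9 - \frac{8355}{4} = - \frac{8391}{4} \approx -2097.8$)
$f{\left(O \right)} = 0$ ($f{\left(O \right)} = -2 + \frac{O + O}{O} = -2 + \frac{2 O}{O} = -2 + 2 = 0$)
$\frac{f{\left(t{\left(2 \right)} \right)}}{C} = \frac{0}{- \frac{8391}{4}} = 0 \left(- \frac{4}{8391}\right) = 0$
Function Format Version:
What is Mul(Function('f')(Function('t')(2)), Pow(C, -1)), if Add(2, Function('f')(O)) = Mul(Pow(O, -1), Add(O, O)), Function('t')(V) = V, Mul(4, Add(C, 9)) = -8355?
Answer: 0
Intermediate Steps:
C = Rational(-8391, 4) (C = Add(-9, Mul(Rational(1, 4), -8355)) = Add(-9, Rational(-8355, 4)) = Rational(-8391, 4) ≈ -2097.8)
Function('f')(O) = 0 (Function('f')(O) = Add(-2, Mul(Pow(O, -1), Add(O, O))) = Add(-2, Mul(Pow(O, -1), Mul(2, O))) = Add(-2, 2) = 0)
Mul(Function('f')(Function('t')(2)), Pow(C, -1)) = Mul(0, Pow(Rational(-8391, 4), -1)) = Mul(0, Rational(-4, 8391)) = 0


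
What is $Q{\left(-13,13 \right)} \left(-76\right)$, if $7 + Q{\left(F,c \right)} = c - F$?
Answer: $-1444$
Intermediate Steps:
$Q{\left(F,c \right)} = -7 + c - F$ ($Q{\left(F,c \right)} = -7 - \left(F - c\right) = -7 + c - F$)
$Q{\left(-13,13 \right)} \left(-76\right) = \left(-7 + 13 - -13\right) \left(-76\right) = \left(-7 + 13 + 13\right) \left(-76\right) = 19 \left(-76\right) = -1444$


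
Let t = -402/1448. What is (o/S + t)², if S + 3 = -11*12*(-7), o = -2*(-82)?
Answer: 4406968225/444627574416 ≈ 0.0099116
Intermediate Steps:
t = -201/724 (t = -402*1/1448 = -201/724 ≈ -0.27762)
o = 164
S = 921 (S = -3 - 11*12*(-7) = -3 - 132*(-7) = -3 + 924 = 921)
(o/S + t)² = (164/921 - 201/724)² = (-66385/666804)² = 4406968225/444627574416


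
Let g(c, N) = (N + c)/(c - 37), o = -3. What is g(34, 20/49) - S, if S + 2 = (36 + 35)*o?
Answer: 9973/49 ≈ 203.53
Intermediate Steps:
g(c, N) = (N + c)/(-37 + c)
S = -215 (S = -2 + (36 + 35)*(-3) = -2 + 71*(-3) = -2 - 213 = -215)
g(34, 20/49) - S = (20/49 + 34)/(-37 + 34) - 1*(-215) = (20*(1/49) + 34)/(-3) + 215 = -(20/49 + 34)/3 + 215 = -⅓*1686/49 + 215 = -562/49 + 215 = 9973/49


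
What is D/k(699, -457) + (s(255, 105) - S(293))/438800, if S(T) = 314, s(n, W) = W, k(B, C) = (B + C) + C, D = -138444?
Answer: 12149836453/18868400 ≈ 643.92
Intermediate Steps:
k(B, C) = B + 2*C
D/k(699, -457) + (s(255, 105) - S(293))/438800 = -138444/(699 + 2*(-457)) + (105 - 1*314)/438800 = -138444/(699 - 914) + (105 - 314)*(1/438800) = -138444/(-215) - 209*1/438800 = -138444*(-1/215) - 209/438800 = 138444/215 - 209/438800 = 12149836453/18868400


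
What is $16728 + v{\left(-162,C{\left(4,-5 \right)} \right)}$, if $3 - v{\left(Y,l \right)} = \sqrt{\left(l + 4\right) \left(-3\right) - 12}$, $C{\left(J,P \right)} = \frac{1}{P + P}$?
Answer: $16731 - \frac{i \sqrt{2370}}{10} \approx 16731.0 - 4.8683 i$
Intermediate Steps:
$C{\left(J,P \right)} = \frac{1}{2 P}$
$v{\left(Y,l \right)} = 3 - \sqrt{-24 - 3 l}$ ($v{\left(Y,l \right)} = 3 - \sqrt{\left(l + 4\right) \left(-3\right) - 12} = 3 - \sqrt{\left(4 + l\right) \left(-3\right) - 12} = 3 - \sqrt{\left(-12 - 3 l\right) - 12} = 3 - \sqrt{-24 - 3 l}$)
$16728 + v{\left(-162,C{\left(4,-5 \right)} \right)} = 16728 + \left(3 - \sqrt{-24 - 3 \frac{1}{2 \left(-5\right)}}\right) = 16728 + \left(3 - \sqrt{-24 - 3 \cdot \frac{1}{2} \left(- \frac{1}{5}\right)}\right) = 16728 + \left(3 - \sqrt{-24 - - \frac{3}{10}}\right) = 16728 + \left(3 - \sqrt{-24 + \frac{3}{10}}\right) = 16728 + \left(3 - \sqrt{- \frac{237}{10}}\right) = 16728 + \left(3 - \frac{i \sqrt{2370}}{10}\right) = 16731 - \frac{i \sqrt{2370}}{10}$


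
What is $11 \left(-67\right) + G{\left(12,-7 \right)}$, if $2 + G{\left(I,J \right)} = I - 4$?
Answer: $-731$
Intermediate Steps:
$G{\left(I,J \right)} = -6 + I$ ($G{\left(I,J \right)} = -2 + \left(I - 4\right) = -2 + \left(-4 + I\right) = -6 + I$)
$11 \left(-67\right) + G{\left(12,-7 \right)} = 11 \left(-67\right) + \left(-6 + 12\right) = -737 + 6 = -731$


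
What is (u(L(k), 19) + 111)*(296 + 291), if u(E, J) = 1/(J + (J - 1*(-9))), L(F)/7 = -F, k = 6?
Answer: 3062966/47 ≈ 65170.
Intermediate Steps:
L(F) = -7*F (L(F) = 7*(-F) = -7*F)
u(E, J) = 1/(9 + 2*J) (u(E, J) = 1/(J + (J + 9)) = 1/(J + (9 + J)) = 1/(9 + 2*J))
(u(L(k), 19) + 111)*(296 + 291) = (1/(9 + 2*19) + 111)*(296 + 291) = (1/(9 + 38) + 111)*587 = (1/47 + 111)*587 = (5218/47)*587 = 3062966/47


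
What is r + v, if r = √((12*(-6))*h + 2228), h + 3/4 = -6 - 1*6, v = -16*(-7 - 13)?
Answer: 320 + 11*√26 ≈ 376.09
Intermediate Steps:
v = 320 (v = -16*(-20) = 320)
h = -51/4 (h = -¾ + (-6 - 1*6) = -¾ + (-6 - 6) = -¾ - 12 = -51/4 ≈ -12.750)
r = 11*√26 (r = √((12*(-6))*(-51/4) + 2228) = √(-72*(-51/4) + 2228) = √(918 + 2228) = √3146 = 11*√26 ≈ 56.089)
r + v = 11*√26 + 320 = 320 + 11*√26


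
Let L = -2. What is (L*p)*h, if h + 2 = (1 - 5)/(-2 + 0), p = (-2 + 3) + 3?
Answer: 0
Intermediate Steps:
p = 4 (p = 1 + 3 = 4)
h = 0 (h = -2 + (1 - 5)/(-2 + 0) = -2 - 4/(-2) = -2 - 4*(-½) = -2 + 2 = 0)
(L*p)*h = -2*4*0 = -8*0 = 0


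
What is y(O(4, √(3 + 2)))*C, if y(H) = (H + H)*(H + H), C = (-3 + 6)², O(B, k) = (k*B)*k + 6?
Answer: 24336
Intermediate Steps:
O(B, k) = 6 + B*k² (O(B, k) = (B*k)*k + 6 = B*k² + 6 = 6 + B*k²)
C = 9 (C = 3² = 9)
y(H) = 4*H² (y(H) = (2*H)*(2*H) = 4*H²)
y(O(4, √(3 + 2)))*C = (4*(6 + 4*(√(3 + 2))²)²)*9 = (4*(6 + 4*(√5)²)²)*9 = (4*(6 + 4*5)²)*9 = (4*(6 + 20)²)*9 = (4*26²)*9 = (4*676)*9 = 2704*9 = 24336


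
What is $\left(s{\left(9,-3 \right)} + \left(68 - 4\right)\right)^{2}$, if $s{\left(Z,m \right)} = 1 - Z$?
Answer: $3136$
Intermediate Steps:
$\left(s{\left(9,-3 \right)} + \left(68 - 4\right)\right)^{2} = \left(\left(1 - 9\right) + \left(68 - 4\right)\right)^{2} = \left(-8 + 64\right)^{2} = 56^{2} = 3136$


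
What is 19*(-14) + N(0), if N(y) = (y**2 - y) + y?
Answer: -266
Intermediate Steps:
N(y) = y**2
19*(-14) + N(0) = 19*(-14) + 0**2 = -266 + 0 = -266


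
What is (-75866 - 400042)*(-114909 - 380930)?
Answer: 235973746812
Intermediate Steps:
(-75866 - 400042)*(-114909 - 380930) = -475908*(-495839) = 235973746812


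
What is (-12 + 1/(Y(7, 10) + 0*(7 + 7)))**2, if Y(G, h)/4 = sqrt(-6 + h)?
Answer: 9025/64 ≈ 141.02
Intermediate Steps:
Y(G, h) = 4*sqrt(-6 + h)
(-12 + 1/(Y(7, 10) + 0*(7 + 7)))**2 = (-12 + 1/(4*sqrt(-6 + 10) + 0*(7 + 7)))**2 = (-12 + 1/(4*sqrt(4) + 0*14))**2 = (-12 + 1/(4*2 + 0))**2 = (-12 + 1/(8 + 0))**2 = (-12 + 1/8)**2 = (-95/8)**2 = 9025/64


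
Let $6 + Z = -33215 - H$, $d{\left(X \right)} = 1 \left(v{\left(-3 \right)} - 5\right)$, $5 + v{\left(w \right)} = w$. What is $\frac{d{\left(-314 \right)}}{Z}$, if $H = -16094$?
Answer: $\frac{13}{17127} \approx 0.00075904$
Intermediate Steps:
$v{\left(w \right)} = -5 + w$
$d{\left(X \right)} = -13$ ($d{\left(X \right)} = 1 \left(\left(-5 - 3\right) - 5\right) = 1 \left(-8 - 5\right) = 1 \left(-13\right) = -13$)
$Z = -17127$ ($Z = -6 - 17121 = -17127$)
$\frac{d{\left(-314 \right)}}{Z} = - \frac{13}{-17127} = \left(-13\right) \left(- \frac{1}{17127}\right) = \frac{13}{17127}$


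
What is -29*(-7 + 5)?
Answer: 58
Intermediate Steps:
-29*(-7 + 5) = -29*(-2) = 58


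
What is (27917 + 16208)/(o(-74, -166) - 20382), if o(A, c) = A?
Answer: -44125/20456 ≈ -2.1571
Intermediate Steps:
(27917 + 16208)/(o(-74, -166) - 20382) = (27917 + 16208)/(-74 - 20382) = 44125/(-20456) = 44125*(-1/20456) = -44125/20456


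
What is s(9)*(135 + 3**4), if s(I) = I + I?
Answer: 3888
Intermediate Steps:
s(I) = 2*I
s(9)*(135 + 3**4) = (2*9)*(135 + 3**4) = 18*(135 + 81) = 18*216 = 3888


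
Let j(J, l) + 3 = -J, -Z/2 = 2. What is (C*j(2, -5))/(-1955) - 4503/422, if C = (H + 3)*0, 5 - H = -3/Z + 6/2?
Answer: -4503/422 ≈ -10.671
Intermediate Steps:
Z = -4 (Z = -2*2 = -4)
j(J, l) = -3 - J
H = 5/4 (H = 5 - (-3/(-4) + 6/2) = 5 - (-3*(-¼) + 6*(½)) = 5 - (¾ + 3) = 5 - 1*15/4 = 5 - 15/4 = 5/4 ≈ 1.2500)
C = 0 (C = (5/4 + 3)*0 = (17/4)*0 = 0)
(C*j(2, -5))/(-1955) - 4503/422 = (0*(-3 - 1*2))/(-1955) - 4503/422 = (0*(-3 - 2))*(-1/1955) - 4503*1/422 = (0*(-5))*(-1/1955) - 4503/422 = 0*(-1/1955) - 4503/422 = 0 - 4503/422 = -4503/422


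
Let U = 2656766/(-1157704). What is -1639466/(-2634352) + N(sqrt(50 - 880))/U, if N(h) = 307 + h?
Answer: -33283316991075/249959172344 - 578852*I*sqrt(830)/1328383 ≈ -133.16 - 12.554*I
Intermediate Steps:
U = -1328383/578852 (U = 2656766*(-1/1157704) = -1328383/578852 ≈ -2.2949)
-1639466/(-2634352) + N(sqrt(50 - 880))/U = -1639466/(-2634352) + (307 + sqrt(50 - 880))/(-1328383/578852) = -1639466*(-1/2634352) + (307 + sqrt(-830))*(-578852/1328383) = 819733/1317176 + (307 + I*sqrt(830))*(-578852/1328383) = 819733/1317176 + (-177707564/1328383 - 578852*I*sqrt(830)/1328383) = -33283316991075/249959172344 - 578852*I*sqrt(830)/1328383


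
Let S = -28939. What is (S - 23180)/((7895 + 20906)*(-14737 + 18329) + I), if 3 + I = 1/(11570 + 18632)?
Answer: -1574098038/3124493214179 ≈ -0.00050379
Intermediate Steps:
I = -90605/30202 (I = -3 + 1/(11570 + 18632) = -3 + 1/30202 = -90605/30202 ≈ -3.0000)
(S - 23180)/((7895 + 20906)*(-14737 + 18329) + I) = (-28939 - 23180)/((7895 + 20906)*(-14737 + 18329) - 90605/30202) = -52119/(28801*3592 - 90605/30202) = -52119/(103453192 - 90605/30202) = -52119/3124493214179/30202 = -52119*30202/3124493214179 = -1574098038/3124493214179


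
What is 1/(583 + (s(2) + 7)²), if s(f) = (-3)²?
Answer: 1/839 ≈ 0.0011919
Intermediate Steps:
s(f) = 9
1/(583 + (s(2) + 7)²) = 1/(583 + (9 + 7)²) = 1/(583 + 16²) = 1/(583 + 256) = 1/839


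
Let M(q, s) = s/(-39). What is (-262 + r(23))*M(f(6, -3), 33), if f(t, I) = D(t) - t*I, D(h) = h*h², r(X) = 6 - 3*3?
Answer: 2915/13 ≈ 224.23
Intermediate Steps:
r(X) = -3 (r(X) = 6 - 9 = -3)
D(h) = h³
f(t, I) = t³ - I*t (f(t, I) = t³ - t*I = t³ - I*t)
M(q, s) = -s/39 (M(q, s) = s*(-1/39) = -s/39)
(-262 + r(23))*M(f(6, -3), 33) = (-262 - 3)*(-1/39*33) = -265*(-11/13) = 2915/13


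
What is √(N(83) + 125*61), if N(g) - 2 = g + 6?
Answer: 2*√1929 ≈ 87.841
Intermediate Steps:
N(g) = 8 + g (N(g) = 2 + (g + 6) = 2 + (6 + g) = 8 + g)
√(N(83) + 125*61) = √((8 + 83) + 125*61) = √(91 + 7625) = √7716 = 2*√1929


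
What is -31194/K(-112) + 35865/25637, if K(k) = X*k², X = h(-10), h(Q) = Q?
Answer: 2649313089/1607952640 ≈ 1.6476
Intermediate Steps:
X = -10
K(k) = -10*k²
-31194/K(-112) + 35865/25637 = -31194/((-10*(-112)²)) + 35865/25637 = -31194/((-10*12544)) + 35865*(1/25637) = -31194/(-125440) + 35865/25637 = -31194*(-1/125440) + 35865/25637 = 15597/62720 + 35865/25637 = 2649313089/1607952640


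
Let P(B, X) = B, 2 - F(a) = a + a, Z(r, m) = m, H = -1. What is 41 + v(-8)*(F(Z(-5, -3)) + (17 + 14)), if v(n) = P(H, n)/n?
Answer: 367/8 ≈ 45.875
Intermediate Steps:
F(a) = 2 - 2*a (F(a) = 2 - (a + a) = 2 - 2*a)
v(n) = -1/n
41 + v(-8)*(F(Z(-5, -3)) + (17 + 14)) = 41 + (-1/(-8))*((2 - 2*(-3)) + (17 + 14)) = 41 + (-1*(-⅛))*((2 + 6) + 31) = 41 + (8 + 31)/8 = 41 + (⅛)*39 = 41 + 39/8 = 367/8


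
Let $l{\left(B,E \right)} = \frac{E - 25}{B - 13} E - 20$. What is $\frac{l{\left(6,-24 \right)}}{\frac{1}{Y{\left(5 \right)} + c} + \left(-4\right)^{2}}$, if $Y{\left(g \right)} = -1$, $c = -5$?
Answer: $- \frac{1128}{95} \approx -11.874$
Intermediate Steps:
$l{\left(B,E \right)} = -20 + \frac{E \left(-25 + E\right)}{-13 + B}$ ($l{\left(B,E \right)} = \frac{-25 + E}{-13 + B} E - 20 = \frac{E \left(-25 + E\right)}{-13 + B} - 20 = -20 + \frac{E \left(-25 + E\right)}{-13 + B}$)
$\frac{l{\left(6,-24 \right)}}{\frac{1}{Y{\left(5 \right)} + c} + \left(-4\right)^{2}} = \frac{\frac{1}{-13 + 6} \left(260 + \left(-24\right)^{2} - -600 - 120\right)}{\frac{1}{-1 - 5} + \left(-4\right)^{2}} = \frac{\frac{1}{-7} \left(260 + 576 + 600 - 120\right)}{\frac{1}{-6} + 16} = \frac{\left(- \frac{1}{7}\right) 1316}{- \frac{1}{6} + 16} = - \frac{188}{\frac{95}{6}} = \left(-188\right) \frac{6}{95} = - \frac{1128}{95}$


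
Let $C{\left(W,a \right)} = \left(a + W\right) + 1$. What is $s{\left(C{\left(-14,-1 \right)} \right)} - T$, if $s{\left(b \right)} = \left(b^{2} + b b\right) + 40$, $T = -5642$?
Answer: $6074$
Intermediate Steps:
$C{\left(W,a \right)} = 1 + W + a$ ($C{\left(W,a \right)} = \left(W + a\right) + 1 = 1 + W + a$)
$s{\left(b \right)} = 40 + 2 b^{2}$ ($s{\left(b \right)} = \left(b^{2} + b^{2}\right) + 40 = 2 b^{2} + 40 = 40 + 2 b^{2}$)
$s{\left(C{\left(-14,-1 \right)} \right)} - T = \left(40 + 2 \left(1 - 14 - 1\right)^{2}\right) - -5642 = \left(40 + 2 \left(-14\right)^{2}\right) + 5642 = \left(40 + 2 \cdot 196\right) + 5642 = \left(40 + 392\right) + 5642 = 432 + 5642 = 6074$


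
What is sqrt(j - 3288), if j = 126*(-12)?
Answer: 40*I*sqrt(3) ≈ 69.282*I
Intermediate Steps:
j = -1512
sqrt(j - 3288) = sqrt(-1512 - 3288) = sqrt(-4800) = 40*I*sqrt(3)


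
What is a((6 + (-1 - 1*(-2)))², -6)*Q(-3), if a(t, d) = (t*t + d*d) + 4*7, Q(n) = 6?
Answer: 14790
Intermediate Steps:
a(t, d) = 28 + d² + t² (a(t, d) = (t² + d²) + 28 = (d² + t²) + 28 = 28 + d² + t²)
a((6 + (-1 - 1*(-2)))², -6)*Q(-3) = (28 + (-6)² + ((6 + (-1 - 1*(-2)))²)²)*6 = (28 + 36 + ((6 + (-1 + 2))²)²)*6 = (28 + 36 + ((6 + 1)²)²)*6 = (28 + 36 + (7²)²)*6 = (28 + 36 + 49²)*6 = (28 + 36 + 2401)*6 = 2465*6 = 14790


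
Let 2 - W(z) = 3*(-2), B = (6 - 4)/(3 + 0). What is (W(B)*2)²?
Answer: 256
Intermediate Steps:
B = ⅔ (B = 2/3 = 2*(⅓) = ⅔ ≈ 0.66667)
W(z) = 8 (W(z) = 2 - 3*(-2) = 2 - 1*(-6) = 2 + 6 = 8)
(W(B)*2)² = (8*2)² = 16² = 256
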